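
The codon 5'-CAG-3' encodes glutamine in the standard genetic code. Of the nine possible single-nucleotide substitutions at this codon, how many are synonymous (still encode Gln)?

1

Position 1: none → 0 synonymous.
Position 2: none → 0 synonymous.
Position 3: CAA → 1 synonymous.
Total: 0 + 0 + 1 = 1.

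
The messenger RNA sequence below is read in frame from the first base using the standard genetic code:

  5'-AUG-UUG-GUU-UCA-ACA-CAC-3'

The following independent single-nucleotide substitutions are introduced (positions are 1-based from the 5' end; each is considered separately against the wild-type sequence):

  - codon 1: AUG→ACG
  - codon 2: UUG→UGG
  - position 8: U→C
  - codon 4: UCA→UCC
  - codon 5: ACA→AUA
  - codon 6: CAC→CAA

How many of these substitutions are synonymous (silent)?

Codon 1: AUG (Met) → ACG (Thr) — missense.
Codon 2: UUG (Leu) → UGG (Trp) — missense.
Codon 3: GUU (Val) → GCU (Ala) — missense.
Codon 4: UCA (Ser) → UCC (Ser) — synonymous.
Codon 5: ACA (Thr) → AUA (Ile) — missense.
Codon 6: CAC (His) → CAA (Gln) — missense.
Synonymous: 1 of 6.

1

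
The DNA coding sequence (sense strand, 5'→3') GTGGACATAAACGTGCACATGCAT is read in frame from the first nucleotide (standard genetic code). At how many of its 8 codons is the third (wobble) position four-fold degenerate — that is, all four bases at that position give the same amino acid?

2

Codon 1 GTG (Val): third position 4-fold.
Codon 2 GAC (Asp): third position 2-fold.
Codon 3 ATA (Ile): third position 3-fold.
Codon 4 AAC (Asn): third position 2-fold.
Codon 5 GTG (Val): third position 4-fold.
Codon 6 CAC (His): third position 2-fold.
Codon 7 ATG (Met): third position 1-fold.
Codon 8 CAT (His): third position 2-fold.
Four-fold degenerate third positions: 2.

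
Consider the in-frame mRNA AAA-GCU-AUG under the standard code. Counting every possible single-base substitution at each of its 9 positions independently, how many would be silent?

4

Codon 1 (AAA, Lys): 1 synonymous substitution.
Codon 2 (GCU, Ala): 3 synonymous substitutions.
Codon 3 (AUG, Met): 0 synonymous substitutions.
Total: 1 + 3 + 0 = 4.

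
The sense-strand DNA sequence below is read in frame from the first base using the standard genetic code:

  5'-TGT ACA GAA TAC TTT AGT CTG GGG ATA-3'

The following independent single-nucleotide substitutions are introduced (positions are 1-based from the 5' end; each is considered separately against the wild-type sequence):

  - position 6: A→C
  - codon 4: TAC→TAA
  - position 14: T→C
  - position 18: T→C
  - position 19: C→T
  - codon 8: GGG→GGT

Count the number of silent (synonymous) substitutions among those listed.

4

Codon 2: ACA (Thr) → ACC (Thr) — synonymous.
Codon 4: TAC (Tyr) → TAA (Stop) — nonsense.
Codon 5: TTT (Phe) → TCT (Ser) — missense.
Codon 6: AGT (Ser) → AGC (Ser) — synonymous.
Codon 7: CTG (Leu) → TTG (Leu) — synonymous.
Codon 8: GGG (Gly) → GGT (Gly) — synonymous.
Synonymous: 4 of 6.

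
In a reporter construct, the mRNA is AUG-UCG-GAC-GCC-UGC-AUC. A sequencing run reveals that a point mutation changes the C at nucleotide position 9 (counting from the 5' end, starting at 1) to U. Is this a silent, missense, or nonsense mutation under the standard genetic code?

silent

Position 9 falls in codon 3: GAC → Asp.
After the substitution the codon is GAU → Asp.
Both encode Asp, so the change is synonymous.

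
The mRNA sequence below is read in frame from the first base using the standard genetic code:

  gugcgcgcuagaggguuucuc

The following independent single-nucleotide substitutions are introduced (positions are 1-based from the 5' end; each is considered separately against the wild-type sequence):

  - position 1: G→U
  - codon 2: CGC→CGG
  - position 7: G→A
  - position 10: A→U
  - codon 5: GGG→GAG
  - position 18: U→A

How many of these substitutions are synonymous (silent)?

Codon 1: GUG (Val) → UUG (Leu) — missense.
Codon 2: CGC (Arg) → CGG (Arg) — synonymous.
Codon 3: GCU (Ala) → ACU (Thr) — missense.
Codon 4: AGA (Arg) → UGA (Stop) — nonsense.
Codon 5: GGG (Gly) → GAG (Glu) — missense.
Codon 6: UUU (Phe) → UUA (Leu) — missense.
Synonymous: 1 of 6.

1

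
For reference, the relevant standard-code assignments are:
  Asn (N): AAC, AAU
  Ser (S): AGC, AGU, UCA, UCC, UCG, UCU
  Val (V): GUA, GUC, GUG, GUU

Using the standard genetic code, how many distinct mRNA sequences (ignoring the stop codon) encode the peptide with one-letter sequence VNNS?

96

Val: 4 codons.
Asn: 2 codons.
Asn: 2 codons.
Ser: 6 codons.
4 × 2 × 2 × 6 = 96.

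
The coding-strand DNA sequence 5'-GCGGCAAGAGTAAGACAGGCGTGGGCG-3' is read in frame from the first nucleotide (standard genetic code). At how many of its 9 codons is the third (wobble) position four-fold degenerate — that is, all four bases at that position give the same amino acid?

5

Codon 1 GCG (Ala): third position 4-fold.
Codon 2 GCA (Ala): third position 4-fold.
Codon 3 AGA (Arg): third position 2-fold.
Codon 4 GTA (Val): third position 4-fold.
Codon 5 AGA (Arg): third position 2-fold.
Codon 6 CAG (Gln): third position 2-fold.
Codon 7 GCG (Ala): third position 4-fold.
Codon 8 TGG (Trp): third position 1-fold.
Codon 9 GCG (Ala): third position 4-fold.
Four-fold degenerate third positions: 5.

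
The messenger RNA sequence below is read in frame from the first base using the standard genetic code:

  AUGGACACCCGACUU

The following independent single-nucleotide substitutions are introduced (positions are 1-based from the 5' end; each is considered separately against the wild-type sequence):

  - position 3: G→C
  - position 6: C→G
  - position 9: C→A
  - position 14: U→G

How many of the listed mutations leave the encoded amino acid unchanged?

1

Codon 1: AUG (Met) → AUC (Ile) — missense.
Codon 2: GAC (Asp) → GAG (Glu) — missense.
Codon 3: ACC (Thr) → ACA (Thr) — synonymous.
Codon 5: CUU (Leu) → CGU (Arg) — missense.
Synonymous: 1 of 4.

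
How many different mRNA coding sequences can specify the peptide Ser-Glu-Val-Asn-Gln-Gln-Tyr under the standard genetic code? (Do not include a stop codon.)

Ser: 6 codons.
Glu: 2 codons.
Val: 4 codons.
Asn: 2 codons.
Gln: 2 codons.
Gln: 2 codons.
Tyr: 2 codons.
6 × 2 × 4 × 2 × 2 × 2 × 2 = 768.

768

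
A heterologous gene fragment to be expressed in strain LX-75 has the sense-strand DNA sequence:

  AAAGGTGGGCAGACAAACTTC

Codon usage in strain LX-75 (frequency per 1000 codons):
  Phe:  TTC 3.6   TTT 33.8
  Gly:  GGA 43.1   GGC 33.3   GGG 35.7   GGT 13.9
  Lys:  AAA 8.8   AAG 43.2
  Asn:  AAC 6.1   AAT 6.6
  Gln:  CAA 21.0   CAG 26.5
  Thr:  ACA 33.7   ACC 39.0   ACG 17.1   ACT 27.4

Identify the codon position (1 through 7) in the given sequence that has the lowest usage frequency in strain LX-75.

7

Codon 1 AAA (Lys): 8.8 per 1000.
Codon 2 GGT (Gly): 13.9 per 1000.
Codon 3 GGG (Gly): 35.7 per 1000.
Codon 4 CAG (Gln): 26.5 per 1000.
Codon 5 ACA (Thr): 33.7 per 1000.
Codon 6 AAC (Asn): 6.1 per 1000.
Codon 7 TTC (Phe): 3.6 per 1000.
Lowest frequency is 3.6 at codon 7.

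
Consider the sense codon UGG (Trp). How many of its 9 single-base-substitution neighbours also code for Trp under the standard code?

Position 1: none → 0 synonymous.
Position 2: none → 0 synonymous.
Position 3: none → 0 synonymous.
Total: 0 + 0 + 0 = 0.

0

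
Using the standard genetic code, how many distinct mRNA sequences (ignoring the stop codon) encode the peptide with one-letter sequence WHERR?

144

Trp: 1 codon.
His: 2 codons.
Glu: 2 codons.
Arg: 6 codons.
Arg: 6 codons.
1 × 2 × 2 × 6 × 6 = 144.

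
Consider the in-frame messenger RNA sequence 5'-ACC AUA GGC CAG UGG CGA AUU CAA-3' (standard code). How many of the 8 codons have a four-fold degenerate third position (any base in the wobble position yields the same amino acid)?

3

Codon 1 ACC (Thr): third position 4-fold.
Codon 2 AUA (Ile): third position 3-fold.
Codon 3 GGC (Gly): third position 4-fold.
Codon 4 CAG (Gln): third position 2-fold.
Codon 5 UGG (Trp): third position 1-fold.
Codon 6 CGA (Arg): third position 4-fold.
Codon 7 AUU (Ile): third position 3-fold.
Codon 8 CAA (Gln): third position 2-fold.
Four-fold degenerate third positions: 3.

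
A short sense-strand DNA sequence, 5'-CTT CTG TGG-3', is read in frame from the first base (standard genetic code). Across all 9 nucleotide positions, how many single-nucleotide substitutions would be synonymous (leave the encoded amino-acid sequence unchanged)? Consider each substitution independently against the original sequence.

Codon 1 (CTT, Leu): 3 synonymous substitutions.
Codon 2 (CTG, Leu): 4 synonymous substitutions.
Codon 3 (TGG, Trp): 0 synonymous substitutions.
Total: 3 + 4 + 0 = 7.

7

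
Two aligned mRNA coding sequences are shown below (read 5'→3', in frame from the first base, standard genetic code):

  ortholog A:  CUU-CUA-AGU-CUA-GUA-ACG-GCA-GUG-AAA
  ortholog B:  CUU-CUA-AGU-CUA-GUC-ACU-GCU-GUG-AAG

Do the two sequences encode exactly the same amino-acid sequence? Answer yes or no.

yes

Codon 1: CUU Leu / CUU Leu — identical.
Codon 2: CUA Leu / CUA Leu — identical.
Codon 3: AGU Ser / AGU Ser — identical.
Codon 4: CUA Leu / CUA Leu — identical.
Codon 5: GUA Val / GUC Val — synonymous.
Codon 6: ACG Thr / ACU Thr — synonymous.
Codon 7: GCA Ala / GCU Ala — synonymous.
Codon 8: GUG Val / GUG Val — identical.
Codon 9: AAA Lys / AAG Lys — synonymous.
Nonsynonymous differences: 0 → same protein.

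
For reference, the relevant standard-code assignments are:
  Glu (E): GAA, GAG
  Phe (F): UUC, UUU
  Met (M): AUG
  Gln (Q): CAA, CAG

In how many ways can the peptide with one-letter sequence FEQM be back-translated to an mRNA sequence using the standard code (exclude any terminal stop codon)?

Phe: 2 codons.
Glu: 2 codons.
Gln: 2 codons.
Met: 1 codon.
2 × 2 × 2 × 1 = 8.

8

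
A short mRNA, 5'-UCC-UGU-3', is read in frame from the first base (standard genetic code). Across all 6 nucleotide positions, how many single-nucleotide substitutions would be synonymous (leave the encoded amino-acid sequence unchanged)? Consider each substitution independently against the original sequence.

Codon 1 (UCC, Ser): 3 synonymous substitutions.
Codon 2 (UGU, Cys): 1 synonymous substitution.
Total: 3 + 1 = 4.

4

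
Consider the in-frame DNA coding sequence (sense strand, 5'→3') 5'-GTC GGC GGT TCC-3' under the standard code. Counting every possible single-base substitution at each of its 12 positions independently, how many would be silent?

12

Codon 1 (GTC, Val): 3 synonymous substitutions.
Codon 2 (GGC, Gly): 3 synonymous substitutions.
Codon 3 (GGT, Gly): 3 synonymous substitutions.
Codon 4 (TCC, Ser): 3 synonymous substitutions.
Total: 3 + 3 + 3 + 3 = 12.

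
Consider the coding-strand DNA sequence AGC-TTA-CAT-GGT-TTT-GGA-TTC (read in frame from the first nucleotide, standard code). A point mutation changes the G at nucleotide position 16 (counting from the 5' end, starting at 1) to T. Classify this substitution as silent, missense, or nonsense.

Position 16 falls in codon 6: GGA → Gly.
After the substitution the codon is TGA → Stop.
The new codon is a stop codon, so this is a nonsense mutation.

nonsense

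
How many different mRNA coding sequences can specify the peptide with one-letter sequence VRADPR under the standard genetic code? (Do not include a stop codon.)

4608

Val: 4 codons.
Arg: 6 codons.
Ala: 4 codons.
Asp: 2 codons.
Pro: 4 codons.
Arg: 6 codons.
4 × 6 × 4 × 2 × 4 × 6 = 4608.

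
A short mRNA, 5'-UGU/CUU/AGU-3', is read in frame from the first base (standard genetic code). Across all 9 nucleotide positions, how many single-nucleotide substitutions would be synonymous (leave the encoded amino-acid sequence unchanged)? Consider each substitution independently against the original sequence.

Codon 1 (UGU, Cys): 1 synonymous substitution.
Codon 2 (CUU, Leu): 3 synonymous substitutions.
Codon 3 (AGU, Ser): 1 synonymous substitution.
Total: 1 + 3 + 1 = 5.

5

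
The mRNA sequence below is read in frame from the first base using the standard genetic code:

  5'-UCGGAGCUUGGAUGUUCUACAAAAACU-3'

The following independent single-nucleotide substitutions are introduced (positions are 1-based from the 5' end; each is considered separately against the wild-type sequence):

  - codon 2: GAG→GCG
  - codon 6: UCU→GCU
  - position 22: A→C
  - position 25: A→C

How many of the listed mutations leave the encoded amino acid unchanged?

0

Codon 2: GAG (Glu) → GCG (Ala) — missense.
Codon 6: UCU (Ser) → GCU (Ala) — missense.
Codon 8: AAA (Lys) → CAA (Gln) — missense.
Codon 9: ACU (Thr) → CCU (Pro) — missense.
Synonymous: 0 of 4.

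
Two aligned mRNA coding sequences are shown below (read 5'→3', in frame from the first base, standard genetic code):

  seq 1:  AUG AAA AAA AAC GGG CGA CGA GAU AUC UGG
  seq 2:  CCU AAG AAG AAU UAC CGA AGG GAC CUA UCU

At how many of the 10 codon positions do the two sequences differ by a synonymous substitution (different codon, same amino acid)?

Codon 1: AUG Met / CCU Pro — nonsynonymous.
Codon 2: AAA Lys / AAG Lys — synonymous.
Codon 3: AAA Lys / AAG Lys — synonymous.
Codon 4: AAC Asn / AAU Asn — synonymous.
Codon 5: GGG Gly / UAC Tyr — nonsynonymous.
Codon 6: CGA Arg / CGA Arg — identical.
Codon 7: CGA Arg / AGG Arg — synonymous.
Codon 8: GAU Asp / GAC Asp — synonymous.
Codon 9: AUC Ile / CUA Leu — nonsynonymous.
Codon 10: UGG Trp / UCU Ser — nonsynonymous.
Synonymous differences: 5.

5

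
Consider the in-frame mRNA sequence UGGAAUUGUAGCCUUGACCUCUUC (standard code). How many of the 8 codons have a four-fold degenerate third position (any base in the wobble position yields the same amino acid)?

2

Codon 1 UGG (Trp): third position 1-fold.
Codon 2 AAU (Asn): third position 2-fold.
Codon 3 UGU (Cys): third position 2-fold.
Codon 4 AGC (Ser): third position 2-fold.
Codon 5 CUU (Leu): third position 4-fold.
Codon 6 GAC (Asp): third position 2-fold.
Codon 7 CUC (Leu): third position 4-fold.
Codon 8 UUC (Phe): third position 2-fold.
Four-fold degenerate third positions: 2.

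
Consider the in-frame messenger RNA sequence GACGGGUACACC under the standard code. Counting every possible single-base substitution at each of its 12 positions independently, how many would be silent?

8

Codon 1 (GAC, Asp): 1 synonymous substitution.
Codon 2 (GGG, Gly): 3 synonymous substitutions.
Codon 3 (UAC, Tyr): 1 synonymous substitution.
Codon 4 (ACC, Thr): 3 synonymous substitutions.
Total: 1 + 3 + 1 + 3 = 8.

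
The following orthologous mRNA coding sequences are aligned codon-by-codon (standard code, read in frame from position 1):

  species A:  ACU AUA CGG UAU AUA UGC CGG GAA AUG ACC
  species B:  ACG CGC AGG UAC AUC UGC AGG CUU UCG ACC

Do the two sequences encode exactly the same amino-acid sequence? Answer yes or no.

Codon 1: ACU Thr / ACG Thr — synonymous.
Codon 2: AUA Ile / CGC Arg — nonsynonymous.
Codon 3: CGG Arg / AGG Arg — synonymous.
Codon 4: UAU Tyr / UAC Tyr — synonymous.
Codon 5: AUA Ile / AUC Ile — synonymous.
Codon 6: UGC Cys / UGC Cys — identical.
Codon 7: CGG Arg / AGG Arg — synonymous.
Codon 8: GAA Glu / CUU Leu — nonsynonymous.
Codon 9: AUG Met / UCG Ser — nonsynonymous.
Codon 10: ACC Thr / ACC Thr — identical.
Nonsynonymous differences: 3 → different protein.

no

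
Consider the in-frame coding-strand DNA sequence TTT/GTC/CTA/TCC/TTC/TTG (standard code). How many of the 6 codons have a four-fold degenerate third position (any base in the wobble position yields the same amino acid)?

3

Codon 1 TTT (Phe): third position 2-fold.
Codon 2 GTC (Val): third position 4-fold.
Codon 3 CTA (Leu): third position 4-fold.
Codon 4 TCC (Ser): third position 4-fold.
Codon 5 TTC (Phe): third position 2-fold.
Codon 6 TTG (Leu): third position 2-fold.
Four-fold degenerate third positions: 3.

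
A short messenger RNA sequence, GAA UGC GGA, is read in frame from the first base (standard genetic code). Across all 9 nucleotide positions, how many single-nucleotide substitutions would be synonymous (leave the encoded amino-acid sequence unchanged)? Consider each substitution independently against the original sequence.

Codon 1 (GAA, Glu): 1 synonymous substitution.
Codon 2 (UGC, Cys): 1 synonymous substitution.
Codon 3 (GGA, Gly): 3 synonymous substitutions.
Total: 1 + 1 + 3 = 5.

5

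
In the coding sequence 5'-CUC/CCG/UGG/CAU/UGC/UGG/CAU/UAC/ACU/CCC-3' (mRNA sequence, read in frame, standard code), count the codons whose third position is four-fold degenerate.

4

Codon 1 CUC (Leu): third position 4-fold.
Codon 2 CCG (Pro): third position 4-fold.
Codon 3 UGG (Trp): third position 1-fold.
Codon 4 CAU (His): third position 2-fold.
Codon 5 UGC (Cys): third position 2-fold.
Codon 6 UGG (Trp): third position 1-fold.
Codon 7 CAU (His): third position 2-fold.
Codon 8 UAC (Tyr): third position 2-fold.
Codon 9 ACU (Thr): third position 4-fold.
Codon 10 CCC (Pro): third position 4-fold.
Four-fold degenerate third positions: 4.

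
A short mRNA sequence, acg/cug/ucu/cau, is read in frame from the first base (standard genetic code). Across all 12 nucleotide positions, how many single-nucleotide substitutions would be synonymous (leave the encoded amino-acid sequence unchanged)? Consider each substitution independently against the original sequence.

11

Codon 1 (ACG, Thr): 3 synonymous substitutions.
Codon 2 (CUG, Leu): 4 synonymous substitutions.
Codon 3 (UCU, Ser): 3 synonymous substitutions.
Codon 4 (CAU, His): 1 synonymous substitution.
Total: 3 + 4 + 3 + 1 = 11.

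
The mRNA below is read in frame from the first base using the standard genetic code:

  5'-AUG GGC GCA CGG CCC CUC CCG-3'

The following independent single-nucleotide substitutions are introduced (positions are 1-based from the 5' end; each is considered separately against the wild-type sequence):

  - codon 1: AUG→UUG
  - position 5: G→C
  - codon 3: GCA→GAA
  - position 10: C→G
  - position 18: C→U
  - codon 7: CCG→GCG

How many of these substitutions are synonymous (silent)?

1

Codon 1: AUG (Met) → UUG (Leu) — missense.
Codon 2: GGC (Gly) → GCC (Ala) — missense.
Codon 3: GCA (Ala) → GAA (Glu) — missense.
Codon 4: CGG (Arg) → GGG (Gly) — missense.
Codon 6: CUC (Leu) → CUU (Leu) — synonymous.
Codon 7: CCG (Pro) → GCG (Ala) — missense.
Synonymous: 1 of 6.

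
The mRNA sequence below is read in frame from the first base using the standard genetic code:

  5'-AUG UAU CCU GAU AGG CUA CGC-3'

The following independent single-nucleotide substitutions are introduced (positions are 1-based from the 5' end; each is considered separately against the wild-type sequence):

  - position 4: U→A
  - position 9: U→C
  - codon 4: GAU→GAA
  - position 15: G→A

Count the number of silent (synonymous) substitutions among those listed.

2

Codon 2: UAU (Tyr) → AAU (Asn) — missense.
Codon 3: CCU (Pro) → CCC (Pro) — synonymous.
Codon 4: GAU (Asp) → GAA (Glu) — missense.
Codon 5: AGG (Arg) → AGA (Arg) — synonymous.
Synonymous: 2 of 4.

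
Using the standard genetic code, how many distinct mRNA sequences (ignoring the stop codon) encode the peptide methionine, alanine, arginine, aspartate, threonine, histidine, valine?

1536

Met: 1 codon.
Ala: 4 codons.
Arg: 6 codons.
Asp: 2 codons.
Thr: 4 codons.
His: 2 codons.
Val: 4 codons.
1 × 4 × 6 × 2 × 4 × 2 × 4 = 1536.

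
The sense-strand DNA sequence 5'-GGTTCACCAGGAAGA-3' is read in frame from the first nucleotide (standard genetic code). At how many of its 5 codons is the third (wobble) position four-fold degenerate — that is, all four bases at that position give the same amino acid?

4

Codon 1 GGT (Gly): third position 4-fold.
Codon 2 TCA (Ser): third position 4-fold.
Codon 3 CCA (Pro): third position 4-fold.
Codon 4 GGA (Gly): third position 4-fold.
Codon 5 AGA (Arg): third position 2-fold.
Four-fold degenerate third positions: 4.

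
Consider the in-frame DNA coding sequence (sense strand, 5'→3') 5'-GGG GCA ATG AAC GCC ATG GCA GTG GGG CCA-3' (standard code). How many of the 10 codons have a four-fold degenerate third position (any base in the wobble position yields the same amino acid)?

Codon 1 GGG (Gly): third position 4-fold.
Codon 2 GCA (Ala): third position 4-fold.
Codon 3 ATG (Met): third position 1-fold.
Codon 4 AAC (Asn): third position 2-fold.
Codon 5 GCC (Ala): third position 4-fold.
Codon 6 ATG (Met): third position 1-fold.
Codon 7 GCA (Ala): third position 4-fold.
Codon 8 GTG (Val): third position 4-fold.
Codon 9 GGG (Gly): third position 4-fold.
Codon 10 CCA (Pro): third position 4-fold.
Four-fold degenerate third positions: 7.

7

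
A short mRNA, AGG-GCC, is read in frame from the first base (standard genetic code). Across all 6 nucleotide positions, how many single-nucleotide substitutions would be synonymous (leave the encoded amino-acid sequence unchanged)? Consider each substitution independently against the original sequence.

Codon 1 (AGG, Arg): 2 synonymous substitutions.
Codon 2 (GCC, Ala): 3 synonymous substitutions.
Total: 2 + 3 = 5.

5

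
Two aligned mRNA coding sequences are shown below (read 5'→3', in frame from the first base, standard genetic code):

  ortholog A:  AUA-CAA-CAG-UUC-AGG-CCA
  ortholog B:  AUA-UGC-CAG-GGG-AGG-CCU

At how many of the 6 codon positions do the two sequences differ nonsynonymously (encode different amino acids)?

Codon 1: AUA Ile / AUA Ile — identical.
Codon 2: CAA Gln / UGC Cys — nonsynonymous.
Codon 3: CAG Gln / CAG Gln — identical.
Codon 4: UUC Phe / GGG Gly — nonsynonymous.
Codon 5: AGG Arg / AGG Arg — identical.
Codon 6: CCA Pro / CCU Pro — synonymous.
Nonsynonymous differences: 2.

2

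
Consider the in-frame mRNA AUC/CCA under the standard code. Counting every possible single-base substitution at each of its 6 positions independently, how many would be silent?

5

Codon 1 (AUC, Ile): 2 synonymous substitutions.
Codon 2 (CCA, Pro): 3 synonymous substitutions.
Total: 2 + 3 = 5.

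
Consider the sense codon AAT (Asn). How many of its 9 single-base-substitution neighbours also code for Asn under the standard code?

1

Position 1: none → 0 synonymous.
Position 2: none → 0 synonymous.
Position 3: AAC → 1 synonymous.
Total: 0 + 0 + 1 = 1.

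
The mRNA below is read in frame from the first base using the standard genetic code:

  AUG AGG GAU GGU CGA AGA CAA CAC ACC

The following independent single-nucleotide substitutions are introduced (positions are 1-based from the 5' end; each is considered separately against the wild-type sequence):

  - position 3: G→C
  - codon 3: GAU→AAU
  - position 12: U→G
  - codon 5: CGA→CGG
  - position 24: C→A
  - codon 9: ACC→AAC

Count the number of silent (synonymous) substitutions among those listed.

2

Codon 1: AUG (Met) → AUC (Ile) — missense.
Codon 3: GAU (Asp) → AAU (Asn) — missense.
Codon 4: GGU (Gly) → GGG (Gly) — synonymous.
Codon 5: CGA (Arg) → CGG (Arg) — synonymous.
Codon 8: CAC (His) → CAA (Gln) — missense.
Codon 9: ACC (Thr) → AAC (Asn) — missense.
Synonymous: 2 of 6.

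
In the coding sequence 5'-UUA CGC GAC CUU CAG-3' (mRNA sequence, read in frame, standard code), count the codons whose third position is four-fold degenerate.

Codon 1 UUA (Leu): third position 2-fold.
Codon 2 CGC (Arg): third position 4-fold.
Codon 3 GAC (Asp): third position 2-fold.
Codon 4 CUU (Leu): third position 4-fold.
Codon 5 CAG (Gln): third position 2-fold.
Four-fold degenerate third positions: 2.

2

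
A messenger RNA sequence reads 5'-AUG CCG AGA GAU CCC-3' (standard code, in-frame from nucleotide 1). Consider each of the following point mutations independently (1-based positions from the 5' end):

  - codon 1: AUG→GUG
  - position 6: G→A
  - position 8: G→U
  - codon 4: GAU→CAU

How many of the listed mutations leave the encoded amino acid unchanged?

1

Codon 1: AUG (Met) → GUG (Val) — missense.
Codon 2: CCG (Pro) → CCA (Pro) — synonymous.
Codon 3: AGA (Arg) → AUA (Ile) — missense.
Codon 4: GAU (Asp) → CAU (His) — missense.
Synonymous: 1 of 4.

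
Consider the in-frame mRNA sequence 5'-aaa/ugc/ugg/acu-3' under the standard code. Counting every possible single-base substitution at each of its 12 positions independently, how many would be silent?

5

Codon 1 (AAA, Lys): 1 synonymous substitution.
Codon 2 (UGC, Cys): 1 synonymous substitution.
Codon 3 (UGG, Trp): 0 synonymous substitutions.
Codon 4 (ACU, Thr): 3 synonymous substitutions.
Total: 1 + 1 + 0 + 3 = 5.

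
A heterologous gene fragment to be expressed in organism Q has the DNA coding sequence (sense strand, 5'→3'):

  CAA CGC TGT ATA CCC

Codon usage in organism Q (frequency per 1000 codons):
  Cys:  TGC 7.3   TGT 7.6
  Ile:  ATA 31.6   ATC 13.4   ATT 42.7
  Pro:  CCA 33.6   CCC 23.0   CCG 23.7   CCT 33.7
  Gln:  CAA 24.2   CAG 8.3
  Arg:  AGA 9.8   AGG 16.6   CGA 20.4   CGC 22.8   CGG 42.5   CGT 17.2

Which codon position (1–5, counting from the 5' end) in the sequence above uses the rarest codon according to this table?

Codon 1 CAA (Gln): 24.2 per 1000.
Codon 2 CGC (Arg): 22.8 per 1000.
Codon 3 TGT (Cys): 7.6 per 1000.
Codon 4 ATA (Ile): 31.6 per 1000.
Codon 5 CCC (Pro): 23.0 per 1000.
Lowest frequency is 7.6 at codon 3.

3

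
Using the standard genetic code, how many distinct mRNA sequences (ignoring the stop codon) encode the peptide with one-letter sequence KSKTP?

Lys: 2 codons.
Ser: 6 codons.
Lys: 2 codons.
Thr: 4 codons.
Pro: 4 codons.
2 × 6 × 2 × 4 × 4 = 384.

384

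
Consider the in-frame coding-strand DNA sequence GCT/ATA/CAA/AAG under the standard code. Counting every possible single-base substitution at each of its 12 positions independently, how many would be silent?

7

Codon 1 (GCT, Ala): 3 synonymous substitutions.
Codon 2 (ATA, Ile): 2 synonymous substitutions.
Codon 3 (CAA, Gln): 1 synonymous substitution.
Codon 4 (AAG, Lys): 1 synonymous substitution.
Total: 3 + 2 + 1 + 1 = 7.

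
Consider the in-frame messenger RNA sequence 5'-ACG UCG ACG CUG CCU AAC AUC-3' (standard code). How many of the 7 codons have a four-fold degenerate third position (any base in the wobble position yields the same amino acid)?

Codon 1 ACG (Thr): third position 4-fold.
Codon 2 UCG (Ser): third position 4-fold.
Codon 3 ACG (Thr): third position 4-fold.
Codon 4 CUG (Leu): third position 4-fold.
Codon 5 CCU (Pro): third position 4-fold.
Codon 6 AAC (Asn): third position 2-fold.
Codon 7 AUC (Ile): third position 3-fold.
Four-fold degenerate third positions: 5.

5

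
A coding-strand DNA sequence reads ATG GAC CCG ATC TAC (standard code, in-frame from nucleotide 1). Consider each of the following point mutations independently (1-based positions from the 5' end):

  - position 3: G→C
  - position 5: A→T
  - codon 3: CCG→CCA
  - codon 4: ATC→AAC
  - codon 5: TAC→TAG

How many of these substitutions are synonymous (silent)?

1

Codon 1: ATG (Met) → ATC (Ile) — missense.
Codon 2: GAC (Asp) → GTC (Val) — missense.
Codon 3: CCG (Pro) → CCA (Pro) — synonymous.
Codon 4: ATC (Ile) → AAC (Asn) — missense.
Codon 5: TAC (Tyr) → TAG (Stop) — nonsense.
Synonymous: 1 of 5.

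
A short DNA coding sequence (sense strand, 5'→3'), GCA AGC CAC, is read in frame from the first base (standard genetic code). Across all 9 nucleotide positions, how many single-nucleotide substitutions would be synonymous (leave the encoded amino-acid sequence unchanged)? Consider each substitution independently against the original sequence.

Codon 1 (GCA, Ala): 3 synonymous substitutions.
Codon 2 (AGC, Ser): 1 synonymous substitution.
Codon 3 (CAC, His): 1 synonymous substitution.
Total: 3 + 1 + 1 = 5.

5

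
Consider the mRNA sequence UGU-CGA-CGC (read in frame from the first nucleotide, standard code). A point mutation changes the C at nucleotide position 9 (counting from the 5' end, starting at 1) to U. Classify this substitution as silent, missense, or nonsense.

Position 9 falls in codon 3: CGC → Arg.
After the substitution the codon is CGU → Arg.
Both encode Arg, so the change is synonymous.

silent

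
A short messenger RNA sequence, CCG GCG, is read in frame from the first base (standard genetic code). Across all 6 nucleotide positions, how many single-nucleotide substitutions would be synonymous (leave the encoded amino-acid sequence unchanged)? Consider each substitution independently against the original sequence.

6

Codon 1 (CCG, Pro): 3 synonymous substitutions.
Codon 2 (GCG, Ala): 3 synonymous substitutions.
Total: 3 + 3 = 6.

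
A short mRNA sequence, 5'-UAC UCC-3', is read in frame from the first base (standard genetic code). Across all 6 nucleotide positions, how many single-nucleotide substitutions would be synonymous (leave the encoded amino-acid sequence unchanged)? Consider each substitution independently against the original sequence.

Codon 1 (UAC, Tyr): 1 synonymous substitution.
Codon 2 (UCC, Ser): 3 synonymous substitutions.
Total: 1 + 3 = 4.

4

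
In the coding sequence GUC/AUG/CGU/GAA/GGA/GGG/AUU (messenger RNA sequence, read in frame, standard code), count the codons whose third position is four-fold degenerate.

Codon 1 GUC (Val): third position 4-fold.
Codon 2 AUG (Met): third position 1-fold.
Codon 3 CGU (Arg): third position 4-fold.
Codon 4 GAA (Glu): third position 2-fold.
Codon 5 GGA (Gly): third position 4-fold.
Codon 6 GGG (Gly): third position 4-fold.
Codon 7 AUU (Ile): third position 3-fold.
Four-fold degenerate third positions: 4.

4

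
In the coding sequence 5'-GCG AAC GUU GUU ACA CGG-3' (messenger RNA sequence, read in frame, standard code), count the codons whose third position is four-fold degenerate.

5

Codon 1 GCG (Ala): third position 4-fold.
Codon 2 AAC (Asn): third position 2-fold.
Codon 3 GUU (Val): third position 4-fold.
Codon 4 GUU (Val): third position 4-fold.
Codon 5 ACA (Thr): third position 4-fold.
Codon 6 CGG (Arg): third position 4-fold.
Four-fold degenerate third positions: 5.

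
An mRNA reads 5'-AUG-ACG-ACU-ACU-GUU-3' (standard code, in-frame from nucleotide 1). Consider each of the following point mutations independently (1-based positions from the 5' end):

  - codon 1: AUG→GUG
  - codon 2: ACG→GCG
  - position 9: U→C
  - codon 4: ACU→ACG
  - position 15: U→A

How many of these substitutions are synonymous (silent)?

Codon 1: AUG (Met) → GUG (Val) — missense.
Codon 2: ACG (Thr) → GCG (Ala) — missense.
Codon 3: ACU (Thr) → ACC (Thr) — synonymous.
Codon 4: ACU (Thr) → ACG (Thr) — synonymous.
Codon 5: GUU (Val) → GUA (Val) — synonymous.
Synonymous: 3 of 5.

3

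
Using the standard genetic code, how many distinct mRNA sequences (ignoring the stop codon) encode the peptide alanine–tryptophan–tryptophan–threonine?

Ala: 4 codons.
Trp: 1 codon.
Trp: 1 codon.
Thr: 4 codons.
4 × 1 × 1 × 4 = 16.

16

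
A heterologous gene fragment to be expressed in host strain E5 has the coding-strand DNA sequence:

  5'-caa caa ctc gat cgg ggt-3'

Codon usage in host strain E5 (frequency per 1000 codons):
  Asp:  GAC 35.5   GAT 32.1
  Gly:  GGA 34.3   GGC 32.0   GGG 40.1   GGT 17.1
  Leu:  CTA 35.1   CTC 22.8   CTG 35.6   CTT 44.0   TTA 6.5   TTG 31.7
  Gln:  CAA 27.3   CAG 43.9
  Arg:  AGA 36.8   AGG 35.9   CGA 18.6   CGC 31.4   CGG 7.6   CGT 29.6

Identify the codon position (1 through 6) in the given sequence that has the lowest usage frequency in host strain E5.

Codon 1 CAA (Gln): 27.3 per 1000.
Codon 2 CAA (Gln): 27.3 per 1000.
Codon 3 CTC (Leu): 22.8 per 1000.
Codon 4 GAT (Asp): 32.1 per 1000.
Codon 5 CGG (Arg): 7.6 per 1000.
Codon 6 GGT (Gly): 17.1 per 1000.
Lowest frequency is 7.6 at codon 5.

5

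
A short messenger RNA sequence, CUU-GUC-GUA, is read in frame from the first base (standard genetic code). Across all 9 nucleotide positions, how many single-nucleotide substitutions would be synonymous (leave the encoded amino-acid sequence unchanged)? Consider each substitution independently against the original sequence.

9

Codon 1 (CUU, Leu): 3 synonymous substitutions.
Codon 2 (GUC, Val): 3 synonymous substitutions.
Codon 3 (GUA, Val): 3 synonymous substitutions.
Total: 3 + 3 + 3 = 9.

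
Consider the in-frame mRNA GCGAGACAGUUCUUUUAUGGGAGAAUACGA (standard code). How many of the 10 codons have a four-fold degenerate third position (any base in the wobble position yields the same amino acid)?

Codon 1 GCG (Ala): third position 4-fold.
Codon 2 AGA (Arg): third position 2-fold.
Codon 3 CAG (Gln): third position 2-fold.
Codon 4 UUC (Phe): third position 2-fold.
Codon 5 UUU (Phe): third position 2-fold.
Codon 6 UAU (Tyr): third position 2-fold.
Codon 7 GGG (Gly): third position 4-fold.
Codon 8 AGA (Arg): third position 2-fold.
Codon 9 AUA (Ile): third position 3-fold.
Codon 10 CGA (Arg): third position 4-fold.
Four-fold degenerate third positions: 3.

3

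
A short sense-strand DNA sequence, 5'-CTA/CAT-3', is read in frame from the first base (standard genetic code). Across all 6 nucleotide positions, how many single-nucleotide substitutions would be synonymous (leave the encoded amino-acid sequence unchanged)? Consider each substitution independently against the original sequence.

5

Codon 1 (CTA, Leu): 4 synonymous substitutions.
Codon 2 (CAT, His): 1 synonymous substitution.
Total: 4 + 1 = 5.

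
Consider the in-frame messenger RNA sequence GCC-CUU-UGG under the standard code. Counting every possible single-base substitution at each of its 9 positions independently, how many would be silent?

6

Codon 1 (GCC, Ala): 3 synonymous substitutions.
Codon 2 (CUU, Leu): 3 synonymous substitutions.
Codon 3 (UGG, Trp): 0 synonymous substitutions.
Total: 3 + 3 + 0 = 6.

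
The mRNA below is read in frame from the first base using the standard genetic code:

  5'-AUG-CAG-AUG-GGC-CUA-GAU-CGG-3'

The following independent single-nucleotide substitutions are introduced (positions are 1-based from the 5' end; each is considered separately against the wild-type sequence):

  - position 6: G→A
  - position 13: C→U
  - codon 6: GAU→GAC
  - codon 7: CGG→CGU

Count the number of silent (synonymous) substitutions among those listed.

Codon 2: CAG (Gln) → CAA (Gln) — synonymous.
Codon 5: CUA (Leu) → UUA (Leu) — synonymous.
Codon 6: GAU (Asp) → GAC (Asp) — synonymous.
Codon 7: CGG (Arg) → CGU (Arg) — synonymous.
Synonymous: 4 of 4.

4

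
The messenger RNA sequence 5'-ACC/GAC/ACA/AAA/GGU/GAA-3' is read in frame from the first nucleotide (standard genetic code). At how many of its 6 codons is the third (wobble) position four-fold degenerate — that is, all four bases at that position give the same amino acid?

Codon 1 ACC (Thr): third position 4-fold.
Codon 2 GAC (Asp): third position 2-fold.
Codon 3 ACA (Thr): third position 4-fold.
Codon 4 AAA (Lys): third position 2-fold.
Codon 5 GGU (Gly): third position 4-fold.
Codon 6 GAA (Glu): third position 2-fold.
Four-fold degenerate third positions: 3.

3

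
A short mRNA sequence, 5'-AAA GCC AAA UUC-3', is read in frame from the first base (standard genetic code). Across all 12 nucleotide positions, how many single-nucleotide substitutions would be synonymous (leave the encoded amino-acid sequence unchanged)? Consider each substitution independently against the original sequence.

6

Codon 1 (AAA, Lys): 1 synonymous substitution.
Codon 2 (GCC, Ala): 3 synonymous substitutions.
Codon 3 (AAA, Lys): 1 synonymous substitution.
Codon 4 (UUC, Phe): 1 synonymous substitution.
Total: 1 + 3 + 1 + 1 = 6.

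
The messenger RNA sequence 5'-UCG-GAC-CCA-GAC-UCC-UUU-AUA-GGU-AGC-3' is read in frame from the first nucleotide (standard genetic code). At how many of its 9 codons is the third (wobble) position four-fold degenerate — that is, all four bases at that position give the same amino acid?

4

Codon 1 UCG (Ser): third position 4-fold.
Codon 2 GAC (Asp): third position 2-fold.
Codon 3 CCA (Pro): third position 4-fold.
Codon 4 GAC (Asp): third position 2-fold.
Codon 5 UCC (Ser): third position 4-fold.
Codon 6 UUU (Phe): third position 2-fold.
Codon 7 AUA (Ile): third position 3-fold.
Codon 8 GGU (Gly): third position 4-fold.
Codon 9 AGC (Ser): third position 2-fold.
Four-fold degenerate third positions: 4.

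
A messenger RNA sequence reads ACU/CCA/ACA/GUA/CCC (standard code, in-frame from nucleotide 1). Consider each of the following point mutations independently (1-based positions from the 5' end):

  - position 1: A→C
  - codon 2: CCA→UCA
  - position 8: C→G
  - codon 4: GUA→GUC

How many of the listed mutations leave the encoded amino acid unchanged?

1

Codon 1: ACU (Thr) → CCU (Pro) — missense.
Codon 2: CCA (Pro) → UCA (Ser) — missense.
Codon 3: ACA (Thr) → AGA (Arg) — missense.
Codon 4: GUA (Val) → GUC (Val) — synonymous.
Synonymous: 1 of 4.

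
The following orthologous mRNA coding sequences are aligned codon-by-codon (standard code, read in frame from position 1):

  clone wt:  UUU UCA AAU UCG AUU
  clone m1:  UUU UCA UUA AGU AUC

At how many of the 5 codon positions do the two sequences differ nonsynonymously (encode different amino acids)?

Codon 1: UUU Phe / UUU Phe — identical.
Codon 2: UCA Ser / UCA Ser — identical.
Codon 3: AAU Asn / UUA Leu — nonsynonymous.
Codon 4: UCG Ser / AGU Ser — synonymous.
Codon 5: AUU Ile / AUC Ile — synonymous.
Nonsynonymous differences: 1.

1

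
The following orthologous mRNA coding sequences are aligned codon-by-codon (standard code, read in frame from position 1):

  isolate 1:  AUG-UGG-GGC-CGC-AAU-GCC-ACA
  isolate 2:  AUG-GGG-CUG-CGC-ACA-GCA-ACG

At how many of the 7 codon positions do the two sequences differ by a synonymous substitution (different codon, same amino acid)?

2

Codon 1: AUG Met / AUG Met — identical.
Codon 2: UGG Trp / GGG Gly — nonsynonymous.
Codon 3: GGC Gly / CUG Leu — nonsynonymous.
Codon 4: CGC Arg / CGC Arg — identical.
Codon 5: AAU Asn / ACA Thr — nonsynonymous.
Codon 6: GCC Ala / GCA Ala — synonymous.
Codon 7: ACA Thr / ACG Thr — synonymous.
Synonymous differences: 2.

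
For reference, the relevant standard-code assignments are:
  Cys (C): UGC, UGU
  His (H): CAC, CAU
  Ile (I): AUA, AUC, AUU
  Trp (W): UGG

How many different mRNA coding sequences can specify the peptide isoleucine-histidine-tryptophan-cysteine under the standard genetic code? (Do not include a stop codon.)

12

Ile: 3 codons.
His: 2 codons.
Trp: 1 codon.
Cys: 2 codons.
3 × 2 × 1 × 2 = 12.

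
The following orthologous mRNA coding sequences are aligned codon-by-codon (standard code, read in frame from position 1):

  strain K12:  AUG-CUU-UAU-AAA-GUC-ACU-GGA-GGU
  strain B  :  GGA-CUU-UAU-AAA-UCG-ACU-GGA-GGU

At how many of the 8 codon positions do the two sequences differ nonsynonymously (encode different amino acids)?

2

Codon 1: AUG Met / GGA Gly — nonsynonymous.
Codon 2: CUU Leu / CUU Leu — identical.
Codon 3: UAU Tyr / UAU Tyr — identical.
Codon 4: AAA Lys / AAA Lys — identical.
Codon 5: GUC Val / UCG Ser — nonsynonymous.
Codon 6: ACU Thr / ACU Thr — identical.
Codon 7: GGA Gly / GGA Gly — identical.
Codon 8: GGU Gly / GGU Gly — identical.
Nonsynonymous differences: 2.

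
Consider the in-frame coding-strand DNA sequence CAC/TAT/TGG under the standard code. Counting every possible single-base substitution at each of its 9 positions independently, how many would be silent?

Codon 1 (CAC, His): 1 synonymous substitution.
Codon 2 (TAT, Tyr): 1 synonymous substitution.
Codon 3 (TGG, Trp): 0 synonymous substitutions.
Total: 1 + 1 + 0 = 2.

2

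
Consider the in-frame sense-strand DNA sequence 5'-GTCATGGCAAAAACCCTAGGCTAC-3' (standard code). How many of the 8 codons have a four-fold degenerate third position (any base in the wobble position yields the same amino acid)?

Codon 1 GTC (Val): third position 4-fold.
Codon 2 ATG (Met): third position 1-fold.
Codon 3 GCA (Ala): third position 4-fold.
Codon 4 AAA (Lys): third position 2-fold.
Codon 5 ACC (Thr): third position 4-fold.
Codon 6 CTA (Leu): third position 4-fold.
Codon 7 GGC (Gly): third position 4-fold.
Codon 8 TAC (Tyr): third position 2-fold.
Four-fold degenerate third positions: 5.

5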